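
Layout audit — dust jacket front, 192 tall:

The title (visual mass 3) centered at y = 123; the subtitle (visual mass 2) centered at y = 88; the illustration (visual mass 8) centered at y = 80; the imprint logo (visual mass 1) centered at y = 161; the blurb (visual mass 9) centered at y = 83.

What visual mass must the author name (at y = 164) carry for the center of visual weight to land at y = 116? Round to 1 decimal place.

Existing Σw = 23 (3 + 2 + 8 + 1 + 9); existing moment 3·123 + 2·88 + 8·80 + 1·161 + 9·83 = 2093.
Set Σw·y/Σw = 116: (2093 + 164w) = 116·(23 + w).
Rearranging, w·(164 − 116) = 116·23 − 2093 = 575, so w ≈ 575/48 = 11.98.

w ≈ 12.0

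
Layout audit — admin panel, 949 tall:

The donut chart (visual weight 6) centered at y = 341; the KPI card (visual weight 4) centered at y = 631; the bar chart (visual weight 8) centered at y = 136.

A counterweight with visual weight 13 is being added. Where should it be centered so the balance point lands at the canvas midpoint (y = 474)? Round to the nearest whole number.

y ≈ 695

With the counterweight, Σw becomes 6 + 4 + 8 + 13 = 31.
Along y: (5658 + 13·y) / 31 = 474 (existing moment 6·341 + 4·631 + 8·136 = 5658) ⇒ y = (14694 − 5658) / 13 ≈ 695.08.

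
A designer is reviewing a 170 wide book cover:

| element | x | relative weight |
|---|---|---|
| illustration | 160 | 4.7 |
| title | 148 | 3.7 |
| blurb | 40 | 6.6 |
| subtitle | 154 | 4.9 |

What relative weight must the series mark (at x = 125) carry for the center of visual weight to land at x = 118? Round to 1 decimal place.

Known weights sum to 4.7 + 3.7 + 6.6 + 4.9 = 19.9; their moment is 4.7·160 + 3.7·148 + 6.6·40 + 4.9·154 = 2318.2.
For the centroid to hit 118: (2318.2 + w·125) / (19.9 + w) = 118.
Rearranging, w·(125 − 118) = 118·19.9 − 2318.2 = 30.0, so w ≈ 30.0/7 = 4.29.

w ≈ 4.3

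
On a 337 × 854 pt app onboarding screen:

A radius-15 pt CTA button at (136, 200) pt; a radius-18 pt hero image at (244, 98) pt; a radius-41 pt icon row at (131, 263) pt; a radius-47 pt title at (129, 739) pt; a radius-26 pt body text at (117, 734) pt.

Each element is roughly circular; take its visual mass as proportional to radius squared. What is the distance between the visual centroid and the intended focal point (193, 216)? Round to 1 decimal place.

≈ 307.0 pt

r² weights: CTA button 15² = 225, hero image 18² = 324, icon row 41² = 1681, title 47² = 2209, body text 26² = 676. Total = 5115.
x-moment: 225·136 + 324·244 + 1681·131 + 2209·129 + 676·117 = 693920; centroid 693920/5115 ≈ 135.66.
y-moment: 225·200 + 324·98 + 1681·263 + 2209·739 + 676·734 = 2647490; centroid 2647490/5115 ≈ 517.59.
Offset from (193, 216): Δx ≈ -57.34, Δy ≈ 301.59; distance = √(Δx² + Δy²) ≈ 307.00.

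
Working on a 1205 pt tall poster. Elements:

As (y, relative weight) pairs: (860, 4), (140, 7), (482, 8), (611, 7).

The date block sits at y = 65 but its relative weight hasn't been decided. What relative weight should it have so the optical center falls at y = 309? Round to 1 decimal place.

w ≈ 18.5

Existing Σw = 26 (4 + 7 + 8 + 7); existing moment 4·860 + 7·140 + 8·482 + 7·611 = 12553.
For the centroid to hit 309: (12553 + w·65) / (26 + w) = 309.
Solving: w = (309·26 − 12553) / (65 − 309) = -4519 / -244 ≈ 18.52.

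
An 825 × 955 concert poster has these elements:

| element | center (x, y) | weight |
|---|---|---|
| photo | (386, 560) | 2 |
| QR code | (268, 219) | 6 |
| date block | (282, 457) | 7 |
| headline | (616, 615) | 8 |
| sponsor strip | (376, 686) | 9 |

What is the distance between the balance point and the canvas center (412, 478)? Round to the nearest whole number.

Weights sum to 2 + 6 + 7 + 8 + 9 = 32.
x: (2·386 + 6·268 + 7·282 + 8·616 + 9·376) / 32 = 12666 / 32 ≈ 395.81
y: (2·560 + 6·219 + 7·457 + 8·615 + 9·686) / 32 = 16727 / 32 ≈ 522.72
From (412, 478): dx = -16.19, dy = 44.72, so the distance is √(dx²+dy²) ≈ 47.56.

≈ 48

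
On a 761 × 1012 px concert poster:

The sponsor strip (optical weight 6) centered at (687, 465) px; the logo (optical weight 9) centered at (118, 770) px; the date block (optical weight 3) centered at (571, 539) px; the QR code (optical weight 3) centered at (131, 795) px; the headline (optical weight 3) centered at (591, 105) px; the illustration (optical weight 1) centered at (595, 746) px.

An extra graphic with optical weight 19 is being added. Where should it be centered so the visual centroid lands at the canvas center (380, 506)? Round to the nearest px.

New total weight: (6 + 9 + 3 + 3 + 3 + 1) + 19 = 44.
x: need Σw·x = 44·380 = 16720. Existing = 6·687 + 9·118 + 3·571 + 3·131 + 3·591 + 1·595 = 9658. Remainder 7062 / 19 ≈ 371.68.
y: need Σw·y = 44·506 = 22264. Existing = 6·465 + 9·770 + 3·539 + 3·795 + 3·105 + 1·746 = 14783. Remainder 7481 / 19 ≈ 393.74.

(372, 394)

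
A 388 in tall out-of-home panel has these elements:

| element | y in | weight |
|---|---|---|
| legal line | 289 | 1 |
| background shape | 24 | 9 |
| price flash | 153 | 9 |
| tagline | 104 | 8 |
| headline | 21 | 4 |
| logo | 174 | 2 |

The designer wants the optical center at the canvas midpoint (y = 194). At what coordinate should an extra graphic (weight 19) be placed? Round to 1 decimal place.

With the extra graphic, Σw becomes 1 + 9 + 9 + 8 + 4 + 2 + 19 = 52.
y: target moment 52×194 = 10088; current 1·289 + 9·24 + 9·153 + 8·104 + 4·21 + 2·174 = 3146; the extra graphic supplies 6942, so y = 6942/19 ≈ 365.37.

y ≈ 365.4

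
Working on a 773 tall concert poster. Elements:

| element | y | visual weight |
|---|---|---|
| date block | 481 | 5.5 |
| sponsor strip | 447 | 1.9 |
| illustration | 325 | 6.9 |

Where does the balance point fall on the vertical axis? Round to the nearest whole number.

y ≈ 401

Σw = 5.5 + 1.9 + 6.9 = 14.3.
Σw·y = 5.5·481 + 1.9·447 + 6.9·325 = 5737.3, so ȳ = 5737.3/14.3 ≈ 401.21.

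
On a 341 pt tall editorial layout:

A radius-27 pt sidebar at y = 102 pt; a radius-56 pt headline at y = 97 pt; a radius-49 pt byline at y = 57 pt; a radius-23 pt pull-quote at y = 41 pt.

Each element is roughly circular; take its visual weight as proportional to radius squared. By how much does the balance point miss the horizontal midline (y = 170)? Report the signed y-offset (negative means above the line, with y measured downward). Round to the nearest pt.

r² weights: sidebar 27² = 729, headline 56² = 3136, byline 49² = 2401, pull-quote 23² = 529. Total = 6795.
y: (729·102 + 3136·97 + 2401·57 + 529·41) / 6795 = 537096 / 6795 ≈ 79.04
Against y = 170, that's 79.04 − 170 = -90.96.

≈ -91 pt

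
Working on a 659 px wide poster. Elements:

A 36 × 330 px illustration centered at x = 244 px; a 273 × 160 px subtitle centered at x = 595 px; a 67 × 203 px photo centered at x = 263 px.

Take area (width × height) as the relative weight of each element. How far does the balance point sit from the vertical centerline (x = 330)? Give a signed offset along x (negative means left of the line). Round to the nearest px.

Areas: illustration 36·330 = 11880, subtitle 273·160 = 43680, photo 67·203 = 13601. Total weight = 69161.
Σw·x = 11880·244 + 43680·595 + 13601·263 = 32465383, so x̄ = 32465383/69161 ≈ 469.42.
Offset from x = 330: 469.42 − 330 ≈ 139.42.

≈ 139 px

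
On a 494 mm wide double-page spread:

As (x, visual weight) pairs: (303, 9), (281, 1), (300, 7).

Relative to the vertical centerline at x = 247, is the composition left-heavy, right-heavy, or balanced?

Σw = 9 + 1 + 7 = 17.
x-moment: 9·303 + 1·281 + 7·300 = 5108; centroid 5108/17 ≈ 300.47.
Since 300.5 is right of 247, the composition reads right-heavy.

right-heavy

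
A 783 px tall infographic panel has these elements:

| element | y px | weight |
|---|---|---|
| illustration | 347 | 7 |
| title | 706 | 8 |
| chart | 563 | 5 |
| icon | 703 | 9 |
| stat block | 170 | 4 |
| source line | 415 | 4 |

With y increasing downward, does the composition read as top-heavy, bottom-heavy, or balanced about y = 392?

bottom-heavy

Weights sum to 7 + 8 + 5 + 9 + 4 + 4 = 37.
Σw·y = 19559; ȳ = 19559/37 ≈ 528.62.
528.6 vs midline 392 → bottom-heavy.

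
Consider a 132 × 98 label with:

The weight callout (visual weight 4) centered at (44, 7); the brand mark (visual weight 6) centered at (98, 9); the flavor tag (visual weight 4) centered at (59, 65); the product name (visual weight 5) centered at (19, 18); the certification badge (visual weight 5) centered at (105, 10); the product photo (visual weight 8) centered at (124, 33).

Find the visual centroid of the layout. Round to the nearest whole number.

Total weight = 4 + 6 + 4 + 5 + 5 + 8 = 32.
x-moment: 4·44 + 6·98 + 4·59 + 5·19 + 5·105 + 8·124 = 2612; centroid 2612/32 ≈ 81.62.
y-moment: 4·7 + 6·9 + 4·65 + 5·18 + 5·10 + 8·33 = 746; centroid 746/32 ≈ 23.31.

(82, 23)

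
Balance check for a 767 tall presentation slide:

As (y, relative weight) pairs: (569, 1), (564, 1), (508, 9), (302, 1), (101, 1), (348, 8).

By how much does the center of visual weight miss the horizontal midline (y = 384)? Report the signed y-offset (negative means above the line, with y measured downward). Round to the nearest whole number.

Total weight = 1 + 1 + 9 + 1 + 1 + 8 = 21.
Σw·y = 8892; ȳ = 8892/21 ≈ 423.43.
Against y = 384, that's 423.43 − 384 = 39.43.

≈ 39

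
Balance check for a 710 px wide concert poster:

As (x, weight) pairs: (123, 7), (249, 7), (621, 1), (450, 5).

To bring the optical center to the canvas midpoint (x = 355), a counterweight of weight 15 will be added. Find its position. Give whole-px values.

x ≈ 463

New total weight: (7 + 7 + 1 + 5) + 15 = 35.
x: target moment 35×355 = 12425; current 7·123 + 7·249 + 1·621 + 5·450 = 5475; the counterweight supplies 6950, so x = 6950/15 ≈ 463.33.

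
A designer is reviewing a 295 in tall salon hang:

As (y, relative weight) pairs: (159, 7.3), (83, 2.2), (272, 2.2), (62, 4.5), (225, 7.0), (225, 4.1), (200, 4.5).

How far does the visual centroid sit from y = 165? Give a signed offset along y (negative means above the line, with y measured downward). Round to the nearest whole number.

≈ 12 in

Total weight = 7.3 + 2.2 + 2.2 + 4.5 + 7.0 + 4.1 + 4.5 = 31.8.
y-moment: 7.3·159 + 2.2·83 + 2.2·272 + 4.5·62 + 7.0·225 + 4.1·225 + 4.5·200 = 5618.2; centroid 5618.2/31.8 ≈ 176.67.
Against y = 165, that's 176.67 − 165 = 11.67.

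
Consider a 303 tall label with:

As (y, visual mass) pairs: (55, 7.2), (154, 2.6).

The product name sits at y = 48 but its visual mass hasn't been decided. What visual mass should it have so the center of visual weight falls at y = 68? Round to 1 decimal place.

Existing Σw = 9.8 (7.2 + 2.6); existing moment 7.2·55 + 2.6·154 = 796.4.
Set Σw·y/Σw = 68: (796.4 + 48w) = 68·(9.8 + w).
Solving: w = (68·9.8 − 796.4) / (48 − 68) = -130.0 / -20 ≈ 6.50.

w ≈ 6.5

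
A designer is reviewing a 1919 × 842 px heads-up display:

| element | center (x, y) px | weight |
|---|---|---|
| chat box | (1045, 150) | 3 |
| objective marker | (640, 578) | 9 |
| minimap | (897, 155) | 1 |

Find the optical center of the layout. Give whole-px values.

(753, 447)

Weights sum to 3 + 9 + 1 = 13.
Σw·x = 3·1045 + 9·640 + 1·897 = 9792, so x̄ = 9792/13 ≈ 753.23.
Σw·y = 3·150 + 9·578 + 1·155 = 5807, so ȳ = 5807/13 ≈ 446.69.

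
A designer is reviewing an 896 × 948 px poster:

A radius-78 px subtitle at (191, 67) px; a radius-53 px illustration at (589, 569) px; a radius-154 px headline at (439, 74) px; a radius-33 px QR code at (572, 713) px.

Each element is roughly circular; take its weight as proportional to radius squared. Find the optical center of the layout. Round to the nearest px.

Weights ∝ r²: subtitle 78² = 6084, illustration 53² = 2809, headline 154² = 23716, QR code 33² = 1089; Σw = 33698.
x: (6084·191 + 2809·589 + 23716·439 + 1089·572) / 33698 = 13850777 / 33698 ≈ 411.03
y: (6084·67 + 2809·569 + 23716·74 + 1089·713) / 33698 = 4537390 / 33698 ≈ 134.65

(411, 135)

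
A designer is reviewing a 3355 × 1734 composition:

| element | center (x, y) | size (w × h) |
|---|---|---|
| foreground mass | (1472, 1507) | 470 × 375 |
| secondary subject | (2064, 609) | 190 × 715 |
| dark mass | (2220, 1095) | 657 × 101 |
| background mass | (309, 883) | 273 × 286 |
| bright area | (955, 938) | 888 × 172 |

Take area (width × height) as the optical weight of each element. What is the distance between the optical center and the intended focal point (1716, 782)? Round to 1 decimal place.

Areas: foreground mass 470·375 = 176250, secondary subject 190·715 = 135850, dark mass 657·101 = 66357, background mass 273·286 = 78078, bright area 888·172 = 152736. Total weight = 609271.
Σw·x = 176250·1472 + 135850·2064 + 66357·2220 + 78078·309 + 152736·955 = 857135922, so x̄ = 857135922/609271 ≈ 1406.82.
Σw·y = 176250·1507 + 135850·609 + 66357·1095 + 78078·883 + 152736·938 = 633211557, so ȳ = 633211557/609271 ≈ 1039.29.
From (1716, 782): dx = -309.18, dy = 257.29, so the distance is √(dx²+dy²) ≈ 402.23.

≈ 402.2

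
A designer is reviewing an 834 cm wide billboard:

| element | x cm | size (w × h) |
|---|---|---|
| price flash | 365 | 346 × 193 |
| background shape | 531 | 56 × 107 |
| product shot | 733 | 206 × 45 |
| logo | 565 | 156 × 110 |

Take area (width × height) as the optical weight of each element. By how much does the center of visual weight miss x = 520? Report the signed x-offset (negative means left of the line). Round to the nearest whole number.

Taking area as weight: price flash 346·193 = 66778, background shape 56·107 = 5992, product shot 206·45 = 9270, logo 156·110 = 17160. Sum 99200.
x-moment: 66778·365 + 5992·531 + 9270·733 + 17160·565 = 44046032; centroid 44046032/99200 ≈ 444.01.
Difference: 444.01 − 520 ≈ -75.99.

≈ -76 cm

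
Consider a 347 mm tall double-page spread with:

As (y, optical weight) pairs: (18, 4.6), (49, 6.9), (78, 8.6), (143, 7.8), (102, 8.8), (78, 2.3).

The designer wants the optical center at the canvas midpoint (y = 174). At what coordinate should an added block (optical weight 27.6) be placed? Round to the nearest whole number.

With the added block, Σw becomes 4.6 + 6.9 + 8.6 + 7.8 + 8.8 + 2.3 + 27.6 = 66.6.
y: need Σw·y = 66.6·174 = 11588.4. Existing = 4.6·18 + 6.9·49 + 8.6·78 + 7.8·143 + 8.8·102 + 2.3·78 = 3284.1. Remainder 8304.3 / 27.6 ≈ 300.88.

y ≈ 301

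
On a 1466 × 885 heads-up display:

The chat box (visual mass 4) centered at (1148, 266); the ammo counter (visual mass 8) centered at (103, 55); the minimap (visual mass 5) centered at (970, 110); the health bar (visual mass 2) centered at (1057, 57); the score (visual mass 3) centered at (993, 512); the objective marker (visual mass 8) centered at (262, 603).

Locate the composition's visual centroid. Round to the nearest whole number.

(582, 284)

Total weight = 4 + 8 + 5 + 2 + 3 + 8 = 30.
x: (4·1148 + 8·103 + 5·970 + 2·1057 + 3·993 + 8·262) / 30 = 17455 / 30 ≈ 581.83
y: (4·266 + 8·55 + 5·110 + 2·57 + 3·512 + 8·603) / 30 = 8528 / 30 ≈ 284.27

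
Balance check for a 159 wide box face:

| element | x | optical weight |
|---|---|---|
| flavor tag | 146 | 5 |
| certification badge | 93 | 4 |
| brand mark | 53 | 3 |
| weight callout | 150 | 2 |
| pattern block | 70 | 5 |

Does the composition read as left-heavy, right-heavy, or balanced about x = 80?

right-heavy

Weights sum to 5 + 4 + 3 + 2 + 5 = 19.
Σw·x = 5·146 + 4·93 + 3·53 + 2·150 + 5·70 = 1911, so x̄ = 1911/19 ≈ 100.58.
Since 100.6 is right of 80, the composition reads right-heavy.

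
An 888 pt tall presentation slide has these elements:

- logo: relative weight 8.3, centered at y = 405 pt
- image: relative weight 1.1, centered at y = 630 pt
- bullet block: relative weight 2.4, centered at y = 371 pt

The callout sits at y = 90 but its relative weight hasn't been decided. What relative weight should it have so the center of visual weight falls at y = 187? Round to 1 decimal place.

Known weights sum to 8.3 + 1.1 + 2.4 = 11.8; their moment is 8.3·405 + 1.1·630 + 2.4·371 = 4944.9.
Set Σw·y/Σw = 187: (4944.9 + 90w) = 187·(11.8 + w).
Solving: w = (187·11.8 − 4944.9) / (90 − 187) = -2738.3 / -97 ≈ 28.23.

w ≈ 28.2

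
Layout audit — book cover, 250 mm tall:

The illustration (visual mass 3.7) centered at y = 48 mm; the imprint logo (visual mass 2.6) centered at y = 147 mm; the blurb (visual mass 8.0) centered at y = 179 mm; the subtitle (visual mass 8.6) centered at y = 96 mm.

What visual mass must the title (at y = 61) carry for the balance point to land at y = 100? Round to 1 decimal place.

Known weights sum to 3.7 + 2.6 + 8.0 + 8.6 = 22.9; their moment is 3.7·48 + 2.6·147 + 8.0·179 + 8.6·96 = 2817.4.
Balance at y = 100 requires (2817.4 + w·61) / (22.9 + w) = 100.
Solving: w = (100·22.9 − 2817.4) / (61 − 100) = -527.4 / -39 ≈ 13.52.

w ≈ 13.5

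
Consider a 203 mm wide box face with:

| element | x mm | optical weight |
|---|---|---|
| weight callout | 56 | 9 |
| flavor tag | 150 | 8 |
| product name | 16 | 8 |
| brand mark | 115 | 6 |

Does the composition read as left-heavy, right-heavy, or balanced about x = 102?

left-heavy

Total weight = 9 + 8 + 8 + 6 = 31.
Σw·x = 9·56 + 8·150 + 8·16 + 6·115 = 2522, so x̄ = 2522/31 ≈ 81.35.
81.4 lies left of the midline 102, so the layout is left-heavy.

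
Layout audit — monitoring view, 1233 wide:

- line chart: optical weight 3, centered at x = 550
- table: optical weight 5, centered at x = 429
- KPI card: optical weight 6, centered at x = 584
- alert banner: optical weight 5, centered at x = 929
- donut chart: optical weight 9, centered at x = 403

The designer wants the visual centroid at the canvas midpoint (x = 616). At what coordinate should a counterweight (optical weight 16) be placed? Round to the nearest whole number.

x ≈ 721

With the counterweight, Σw becomes 3 + 5 + 6 + 5 + 9 + 16 = 44.
x: need Σw·x = 44·616 = 27104. Existing = 3·550 + 5·429 + 6·584 + 5·929 + 9·403 = 15571. Remainder 11533 / 16 ≈ 720.81.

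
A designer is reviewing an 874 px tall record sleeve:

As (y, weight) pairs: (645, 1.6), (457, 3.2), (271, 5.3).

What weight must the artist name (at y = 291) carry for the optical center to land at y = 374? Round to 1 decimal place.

w ≈ 1.8

Known weights sum to 1.6 + 3.2 + 5.3 = 10.1; their moment is 1.6·645 + 3.2·457 + 5.3·271 = 3930.7.
For the centroid to hit 374: (3930.7 + w·291) / (10.1 + w) = 374.
So w = (374·10.1 − 3930.7)/(291 − 374) = -153.3/-83 ≈ 1.85.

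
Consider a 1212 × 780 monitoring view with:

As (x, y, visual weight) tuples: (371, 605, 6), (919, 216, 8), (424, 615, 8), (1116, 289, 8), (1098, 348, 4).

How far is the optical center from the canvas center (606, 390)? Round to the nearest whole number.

≈ 169

Weights sum to 6 + 8 + 8 + 8 + 4 = 34.
x: (6·371 + 8·919 + 8·424 + 8·1116 + 4·1098) / 34 = 26290 / 34 ≈ 773.24
y: (6·605 + 8·216 + 8·615 + 8·289 + 4·348) / 34 = 13982 / 34 ≈ 411.24
From (606, 390): dx = 167.24, dy = 21.24, so the distance is √(dx²+dy²) ≈ 168.58.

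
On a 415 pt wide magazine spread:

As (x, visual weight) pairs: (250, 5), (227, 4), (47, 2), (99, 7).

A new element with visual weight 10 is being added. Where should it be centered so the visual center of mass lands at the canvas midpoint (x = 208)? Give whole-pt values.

x ≈ 288

With the new element, Σw becomes 5 + 4 + 2 + 7 + 10 = 28.
x: target moment 28×208 = 5824; current 5·250 + 4·227 + 2·47 + 7·99 = 2945; the new element supplies 2879, so x = 2879/10 ≈ 287.90.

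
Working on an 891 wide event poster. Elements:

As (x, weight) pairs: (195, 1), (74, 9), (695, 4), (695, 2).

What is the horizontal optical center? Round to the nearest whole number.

x ≈ 314

Weights sum to 1 + 9 + 4 + 2 = 16.
x-moment: 1·195 + 9·74 + 4·695 + 2·695 = 5031; centroid 5031/16 ≈ 314.44.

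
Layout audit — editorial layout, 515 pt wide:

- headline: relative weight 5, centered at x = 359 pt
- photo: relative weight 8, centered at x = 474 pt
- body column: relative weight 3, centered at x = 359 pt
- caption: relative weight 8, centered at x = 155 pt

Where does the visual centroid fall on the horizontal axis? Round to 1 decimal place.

x ≈ 329.3

Total weight = 5 + 8 + 3 + 8 = 24.
x-moment: 5·359 + 8·474 + 3·359 + 8·155 = 7904; centroid 7904/24 ≈ 329.33.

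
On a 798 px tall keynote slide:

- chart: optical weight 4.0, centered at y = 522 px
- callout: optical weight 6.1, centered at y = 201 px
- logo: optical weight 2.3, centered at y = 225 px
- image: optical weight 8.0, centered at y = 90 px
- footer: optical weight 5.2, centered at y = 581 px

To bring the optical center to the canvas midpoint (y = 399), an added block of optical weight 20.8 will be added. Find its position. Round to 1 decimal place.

With the added block, Σw becomes 4.0 + 6.1 + 2.3 + 8.0 + 5.2 + 20.8 = 46.4.
Along y: (7572.8 + 20.8·y) / 46.4 = 399 (existing moment 4.0·522 + 6.1·201 + 2.3·225 + 8.0·90 + 5.2·581 = 7572.8) ⇒ y = (18513.6 − 7572.8) / 20.8 ≈ 526.00.

y ≈ 526.0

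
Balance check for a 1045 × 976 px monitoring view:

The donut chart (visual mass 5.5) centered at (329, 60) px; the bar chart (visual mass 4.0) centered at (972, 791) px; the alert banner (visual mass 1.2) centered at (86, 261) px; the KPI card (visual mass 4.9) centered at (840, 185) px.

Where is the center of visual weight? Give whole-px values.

Σw = 5.5 + 4.0 + 1.2 + 4.9 = 15.6.
x-moment: 5.5·329 + 4.0·972 + 1.2·86 + 4.9·840 = 9916.7; centroid 9916.7/15.6 ≈ 635.69.
y-moment: 5.5·60 + 4.0·791 + 1.2·261 + 4.9·185 = 4713.7; centroid 4713.7/15.6 ≈ 302.16.

(636, 302)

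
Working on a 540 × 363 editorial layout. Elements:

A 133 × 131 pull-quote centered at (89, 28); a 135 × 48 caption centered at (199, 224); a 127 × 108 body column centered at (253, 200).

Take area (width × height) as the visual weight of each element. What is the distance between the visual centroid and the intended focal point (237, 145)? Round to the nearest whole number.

Taking area as weight: pull-quote 133·131 = 17423, caption 135·48 = 6480, body column 127·108 = 13716. Sum 37619.
Σw·x = 17423·89 + 6480·199 + 13716·253 = 6310315, so x̄ = 6310315/37619 ≈ 167.74.
Σw·y = 17423·28 + 6480·224 + 13716·200 = 4682564, so ȳ = 4682564/37619 ≈ 124.47.
Offset from (237, 145): Δx ≈ -69.26, Δy ≈ -20.53; distance = √(Δx² + Δy²) ≈ 72.24.

≈ 72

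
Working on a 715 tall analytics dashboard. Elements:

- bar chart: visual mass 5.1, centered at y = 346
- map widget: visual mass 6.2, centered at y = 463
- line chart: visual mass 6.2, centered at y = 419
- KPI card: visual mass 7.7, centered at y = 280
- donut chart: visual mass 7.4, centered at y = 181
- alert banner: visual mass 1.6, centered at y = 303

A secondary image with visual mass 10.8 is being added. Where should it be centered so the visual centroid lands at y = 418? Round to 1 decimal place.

y ≈ 703.4

New total weight: (5.1 + 6.2 + 6.2 + 7.7 + 7.4 + 1.6) + 10.8 = 45.0.
Along y: (11213.2 + 10.8·y) / 45.0 = 418 (existing moment 5.1·346 + 6.2·463 + 6.2·419 + 7.7·280 + 7.4·181 + 1.6·303 = 11213.2) ⇒ y = (18810.0 − 11213.2) / 10.8 ≈ 703.41.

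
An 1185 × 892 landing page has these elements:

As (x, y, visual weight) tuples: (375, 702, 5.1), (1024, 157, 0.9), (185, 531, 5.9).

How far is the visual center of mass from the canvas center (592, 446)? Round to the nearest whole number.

≈ 293

Total weight = 5.1 + 0.9 + 5.9 = 11.9.
Σw·x = 5.1·375 + 0.9·1024 + 5.9·185 = 3925.6, so x̄ = 3925.6/11.9 ≈ 329.88.
Σw·y = 5.1·702 + 0.9·157 + 5.9·531 = 6854.4, so ȳ = 6854.4/11.9 ≈ 576.00.
Offset from (592, 446): Δx ≈ -262.12, Δy ≈ 130.00; distance = √(Δx² + Δy²) ≈ 292.58.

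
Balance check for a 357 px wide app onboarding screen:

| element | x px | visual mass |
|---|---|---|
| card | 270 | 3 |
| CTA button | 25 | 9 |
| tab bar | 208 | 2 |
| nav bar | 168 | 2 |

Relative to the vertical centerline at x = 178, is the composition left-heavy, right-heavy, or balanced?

Weights sum to 3 + 9 + 2 + 2 = 16.
x: (3·270 + 9·25 + 2·208 + 2·168) / 16 = 1787 / 16 ≈ 111.69
Since 111.7 is left of 178, the composition reads left-heavy.

left-heavy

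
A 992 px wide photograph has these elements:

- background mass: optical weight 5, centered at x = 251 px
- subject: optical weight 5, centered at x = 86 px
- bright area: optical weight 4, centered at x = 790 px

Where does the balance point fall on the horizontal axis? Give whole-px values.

x ≈ 346

Total weight = 5 + 5 + 4 = 14.
Σw·x = 5·251 + 5·86 + 4·790 = 4845, so x̄ = 4845/14 ≈ 346.07.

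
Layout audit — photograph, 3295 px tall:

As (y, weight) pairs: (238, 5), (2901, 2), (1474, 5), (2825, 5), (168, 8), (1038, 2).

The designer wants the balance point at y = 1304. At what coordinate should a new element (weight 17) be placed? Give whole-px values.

With the new element, Σw becomes 5 + 2 + 5 + 5 + 8 + 2 + 17 = 44.
Along y: (31907 + 17·y) / 44 = 1304 (existing moment 5·238 + 2·2901 + 5·1474 + 5·2825 + 8·168 + 2·1038 = 31907) ⇒ y = (57376 − 31907) / 17 ≈ 1498.18.

y ≈ 1498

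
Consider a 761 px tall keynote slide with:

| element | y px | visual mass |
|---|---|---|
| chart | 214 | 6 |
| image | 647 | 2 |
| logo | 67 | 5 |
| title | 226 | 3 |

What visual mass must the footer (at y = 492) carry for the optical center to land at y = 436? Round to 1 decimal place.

w ≈ 60.4

Known weights sum to 6 + 2 + 5 + 3 = 16; their moment is 6·214 + 2·647 + 5·67 + 3·226 = 3591.
For the centroid to hit 436: (3591 + w·492) / (16 + w) = 436.
So w = (436·16 − 3591)/(492 − 436) = 3385/56 ≈ 60.45.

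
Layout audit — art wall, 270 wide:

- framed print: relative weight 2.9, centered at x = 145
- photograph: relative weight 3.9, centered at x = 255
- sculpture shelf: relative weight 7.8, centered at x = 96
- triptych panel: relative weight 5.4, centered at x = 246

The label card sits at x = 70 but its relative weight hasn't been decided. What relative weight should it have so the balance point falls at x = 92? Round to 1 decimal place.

w ≈ 75.1

Fixed elements: Σw = 2.9 + 3.9 + 7.8 + 5.4 = 20.0, Σw·x = 2.9·145 + 3.9·255 + 7.8·96 + 5.4·246 = 3492.2.
For the centroid to hit 92: (3492.2 + w·70) / (20.0 + w) = 92.
So w = (92·20.0 − 3492.2)/(70 − 92) = -1652.2/-22 ≈ 75.10.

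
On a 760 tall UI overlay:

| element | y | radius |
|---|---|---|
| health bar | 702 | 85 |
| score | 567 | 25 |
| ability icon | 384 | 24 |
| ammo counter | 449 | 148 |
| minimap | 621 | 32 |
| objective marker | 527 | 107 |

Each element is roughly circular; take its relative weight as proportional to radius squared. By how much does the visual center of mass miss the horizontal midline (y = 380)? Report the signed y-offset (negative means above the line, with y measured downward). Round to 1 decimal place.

≈ 137.5

r² weights: health bar 85² = 7225, score 25² = 625, ability icon 24² = 576, ammo counter 148² = 21904, minimap 32² = 1024, objective marker 107² = 11449. Total = 42803.
Σw·y = 7225·702 + 625·567 + 576·384 + 21904·449 + 1024·621 + 11449·527 = 22151932, so ȳ = 22151932/42803 ≈ 517.53.
Difference: 517.53 − 380 ≈ 137.53.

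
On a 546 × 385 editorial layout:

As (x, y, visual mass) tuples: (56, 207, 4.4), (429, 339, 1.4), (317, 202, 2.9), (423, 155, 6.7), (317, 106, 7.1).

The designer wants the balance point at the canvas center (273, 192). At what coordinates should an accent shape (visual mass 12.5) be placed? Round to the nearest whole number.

New total weight: (4.4 + 1.4 + 2.9 + 6.7 + 7.1) + 12.5 = 35.0.
x: target moment 35.0×273 = 9555.0; current 4.4·56 + 1.4·429 + 2.9·317 + 6.7·423 + 7.1·317 = 6851.1; the accent shape supplies 2703.9, so x = 2703.9/12.5 ≈ 216.31.
y: target moment 35.0×192 = 6720.0; current 4.4·207 + 1.4·339 + 2.9·202 + 6.7·155 + 7.1·106 = 3762.3; the accent shape supplies 2957.7, so y = 2957.7/12.5 ≈ 236.62.

(216, 237)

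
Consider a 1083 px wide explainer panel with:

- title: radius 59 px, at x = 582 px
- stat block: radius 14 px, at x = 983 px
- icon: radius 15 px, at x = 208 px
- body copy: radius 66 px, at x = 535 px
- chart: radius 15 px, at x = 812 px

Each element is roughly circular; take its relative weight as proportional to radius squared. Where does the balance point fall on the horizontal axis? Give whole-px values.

Weights ∝ r²: title 59² = 3481, stat block 14² = 196, icon 15² = 225, body copy 66² = 4356, chart 15² = 225; Σw = 8483.
x: (3481·582 + 196·983 + 225·208 + 4356·535 + 225·812) / 8483 = 4778570 / 8483 ≈ 563.31

x ≈ 563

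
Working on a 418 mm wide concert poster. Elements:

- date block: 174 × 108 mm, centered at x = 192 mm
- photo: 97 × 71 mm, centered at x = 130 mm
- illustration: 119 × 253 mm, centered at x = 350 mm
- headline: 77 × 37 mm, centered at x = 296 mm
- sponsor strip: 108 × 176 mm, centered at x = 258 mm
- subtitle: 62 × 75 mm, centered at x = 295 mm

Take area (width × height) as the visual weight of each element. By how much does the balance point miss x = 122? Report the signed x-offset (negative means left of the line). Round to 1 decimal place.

≈ 147.3 mm

Areas: date block 174·108 = 18792, photo 97·71 = 6887, illustration 119·253 = 30107, headline 77·37 = 2849, sponsor strip 108·176 = 19008, subtitle 62·75 = 4650. Total weight = 82293.
x: moment 22159942 / weight 82293 ≈ 269.28
Difference: 269.28 − 122 ≈ 147.28.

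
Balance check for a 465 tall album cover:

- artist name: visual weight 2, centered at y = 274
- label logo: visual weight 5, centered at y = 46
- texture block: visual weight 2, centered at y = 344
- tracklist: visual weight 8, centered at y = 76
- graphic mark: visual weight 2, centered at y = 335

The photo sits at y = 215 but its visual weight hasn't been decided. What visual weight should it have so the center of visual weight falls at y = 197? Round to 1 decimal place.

w ≈ 55.5

Existing Σw = 19 (2 + 5 + 2 + 8 + 2); existing moment 2·274 + 5·46 + 2·344 + 8·76 + 2·335 = 2744.
Balance at y = 197 requires (2744 + w·215) / (19 + w) = 197.
Solving: w = (197·19 − 2744) / (215 − 197) = 999 / 18 ≈ 55.50.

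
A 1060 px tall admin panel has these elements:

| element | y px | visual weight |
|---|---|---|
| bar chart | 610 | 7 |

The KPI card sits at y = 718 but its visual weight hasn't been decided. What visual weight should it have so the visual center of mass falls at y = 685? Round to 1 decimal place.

Known: weight 7 with moment 7·610 = 4270.
Balance at y = 685 requires (4270 + w·718) / (7 + w) = 685.
Solving: w = (685·7 − 4270) / (718 − 685) = 525 / 33 ≈ 15.91.

w ≈ 15.9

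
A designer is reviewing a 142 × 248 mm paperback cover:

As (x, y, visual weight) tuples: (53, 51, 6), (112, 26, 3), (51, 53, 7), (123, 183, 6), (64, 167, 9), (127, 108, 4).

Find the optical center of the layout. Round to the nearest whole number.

Σw = 6 + 3 + 7 + 6 + 9 + 4 = 35.
x: moment 2833 / weight 35 ≈ 80.94
y: moment 3788 / weight 35 ≈ 108.23

(81, 108)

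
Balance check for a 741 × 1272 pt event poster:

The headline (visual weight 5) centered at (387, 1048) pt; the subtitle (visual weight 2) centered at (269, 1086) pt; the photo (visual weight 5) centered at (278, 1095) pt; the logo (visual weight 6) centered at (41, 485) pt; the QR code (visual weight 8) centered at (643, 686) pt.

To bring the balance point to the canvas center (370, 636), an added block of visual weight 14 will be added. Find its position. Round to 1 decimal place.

(396.2, 296.8)

After adding the added block, total weight = 5 + 2 + 5 + 6 + 8 + 14 = 40.
x: target moment 40×370 = 14800; current 5·387 + 2·269 + 5·278 + 6·41 + 8·643 = 9253; the added block supplies 5547, so x = 5547/14 ≈ 396.21.
y: target moment 40×636 = 25440; current 5·1048 + 2·1086 + 5·1095 + 6·485 + 8·686 = 21285; the added block supplies 4155, so y = 4155/14 ≈ 296.79.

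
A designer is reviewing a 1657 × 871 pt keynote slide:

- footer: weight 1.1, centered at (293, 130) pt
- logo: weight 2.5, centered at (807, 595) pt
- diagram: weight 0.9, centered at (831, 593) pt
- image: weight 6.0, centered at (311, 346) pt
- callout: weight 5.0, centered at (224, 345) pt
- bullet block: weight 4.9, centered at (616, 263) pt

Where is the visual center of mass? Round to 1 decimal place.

(445.7, 355.6)

Total weight = 1.1 + 2.5 + 0.9 + 6.0 + 5.0 + 4.9 = 20.4.
x: moment 9092.1 / weight 20.4 ≈ 445.69
y: moment 7253.9 / weight 20.4 ≈ 355.58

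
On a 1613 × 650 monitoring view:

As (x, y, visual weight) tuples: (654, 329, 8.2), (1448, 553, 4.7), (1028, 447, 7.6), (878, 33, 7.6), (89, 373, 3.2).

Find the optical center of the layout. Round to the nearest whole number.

(861, 324)

Weights sum to 8.2 + 4.7 + 7.6 + 7.6 + 3.2 = 31.3.
Σw·x = 8.2·654 + 4.7·1448 + 7.6·1028 + 7.6·878 + 3.2·89 = 26938.8, so x̄ = 26938.8/31.3 ≈ 860.66.
Σw·y = 8.2·329 + 4.7·553 + 7.6·447 + 7.6·33 + 3.2·373 = 10138.5, so ȳ = 10138.5/31.3 ≈ 323.91.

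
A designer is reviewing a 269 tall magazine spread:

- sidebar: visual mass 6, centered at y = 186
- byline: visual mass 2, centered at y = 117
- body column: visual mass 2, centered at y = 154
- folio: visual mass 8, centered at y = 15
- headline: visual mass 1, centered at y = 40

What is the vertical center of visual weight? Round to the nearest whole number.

y ≈ 96

Σw = 6 + 2 + 2 + 8 + 1 = 19.
y: (6·186 + 2·117 + 2·154 + 8·15 + 1·40) / 19 = 1818 / 19 ≈ 95.68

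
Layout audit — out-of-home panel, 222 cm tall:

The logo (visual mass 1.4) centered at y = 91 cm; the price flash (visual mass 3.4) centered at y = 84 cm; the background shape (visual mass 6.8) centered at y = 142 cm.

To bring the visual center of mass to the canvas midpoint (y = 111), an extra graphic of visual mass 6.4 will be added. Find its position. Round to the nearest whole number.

New total weight: (1.4 + 3.4 + 6.8) + 6.4 = 18.0.
y: target moment 18.0×111 = 1998.0; current 1.4·91 + 3.4·84 + 6.8·142 = 1378.6; the extra graphic supplies 619.4, so y = 619.4/6.4 ≈ 96.78.

y ≈ 97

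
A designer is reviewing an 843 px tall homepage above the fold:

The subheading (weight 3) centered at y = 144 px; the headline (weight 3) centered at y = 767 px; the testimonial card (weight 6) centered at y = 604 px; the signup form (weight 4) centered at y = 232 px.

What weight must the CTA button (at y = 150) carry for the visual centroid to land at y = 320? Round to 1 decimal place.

Known weights sum to 3 + 3 + 6 + 4 = 16; their moment is 3·144 + 3·767 + 6·604 + 4·232 = 7285.
For the centroid to hit 320: (7285 + w·150) / (16 + w) = 320.
Solving: w = (320·16 − 7285) / (150 − 320) = -2165 / -170 ≈ 12.74.

w ≈ 12.7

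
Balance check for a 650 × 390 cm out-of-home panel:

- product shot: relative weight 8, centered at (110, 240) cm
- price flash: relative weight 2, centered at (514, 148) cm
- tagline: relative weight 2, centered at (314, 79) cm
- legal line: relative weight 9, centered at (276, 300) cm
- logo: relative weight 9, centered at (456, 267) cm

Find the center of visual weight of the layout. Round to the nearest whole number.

(304, 249)

Σw = 8 + 2 + 2 + 9 + 9 = 30.
x: (8·110 + 2·514 + 2·314 + 9·276 + 9·456) / 30 = 9124 / 30 ≈ 304.13
y: (8·240 + 2·148 + 2·79 + 9·300 + 9·267) / 30 = 7477 / 30 ≈ 249.23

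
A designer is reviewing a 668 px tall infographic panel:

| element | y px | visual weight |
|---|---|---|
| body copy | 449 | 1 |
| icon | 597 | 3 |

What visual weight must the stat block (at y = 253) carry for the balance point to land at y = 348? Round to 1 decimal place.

Fixed elements: Σw = 1 + 3 = 4, Σw·y = 1·449 + 3·597 = 2240.
Balance at y = 348 requires (2240 + w·253) / (4 + w) = 348.
Rearranging, w·(253 − 348) = 348·4 − 2240 = -848, so w ≈ -848/-95 = 8.93.

w ≈ 8.9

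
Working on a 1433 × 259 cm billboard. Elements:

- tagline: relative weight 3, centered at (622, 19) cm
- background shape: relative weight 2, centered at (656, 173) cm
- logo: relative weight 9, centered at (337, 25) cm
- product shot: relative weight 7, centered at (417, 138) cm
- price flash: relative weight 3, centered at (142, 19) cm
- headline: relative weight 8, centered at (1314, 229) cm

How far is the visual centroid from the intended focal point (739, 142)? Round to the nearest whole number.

Weights sum to 3 + 2 + 9 + 7 + 3 + 8 = 32.
Σw·x = 20068; x̄ = 20068/32 ≈ 627.12.
y: moment 3483 / weight 32 ≈ 108.84
From (739, 142): dx = -111.88, dy = -33.16, so the distance is √(dx²+dy²) ≈ 116.68.

≈ 117 cm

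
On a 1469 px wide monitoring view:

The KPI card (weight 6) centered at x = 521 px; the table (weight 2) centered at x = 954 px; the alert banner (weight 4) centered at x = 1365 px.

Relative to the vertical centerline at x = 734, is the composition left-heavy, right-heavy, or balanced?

Total weight = 6 + 2 + 4 = 12.
Σw·x = 6·521 + 2·954 + 4·1365 = 10494, so x̄ = 10494/12 ≈ 874.50.
874.5 vs midline 734 → right-heavy.

right-heavy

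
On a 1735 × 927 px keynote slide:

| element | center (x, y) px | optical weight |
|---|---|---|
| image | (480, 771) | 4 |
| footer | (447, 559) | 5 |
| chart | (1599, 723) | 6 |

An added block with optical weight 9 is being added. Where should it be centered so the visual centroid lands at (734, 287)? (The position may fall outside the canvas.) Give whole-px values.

After adding the added block, total weight = 4 + 5 + 6 + 9 = 24.
x: target moment 24×734 = 17616; current 4·480 + 5·447 + 6·1599 = 13749; the added block supplies 3867, so x = 3867/9 ≈ 429.67.
y: target moment 24×287 = 6888; current 4·771 + 5·559 + 6·723 = 10217; the added block supplies -3329, so y = -3329/9 ≈ -369.89.

(430, -370)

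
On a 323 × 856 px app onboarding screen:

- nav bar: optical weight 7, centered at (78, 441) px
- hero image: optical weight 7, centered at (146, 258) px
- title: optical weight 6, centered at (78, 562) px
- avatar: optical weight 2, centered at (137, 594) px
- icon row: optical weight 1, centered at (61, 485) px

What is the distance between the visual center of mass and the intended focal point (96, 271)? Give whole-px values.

≈ 161 px

Total weight = 7 + 7 + 6 + 2 + 1 = 23.
x-moment: 7·78 + 7·146 + 6·78 + 2·137 + 1·61 = 2371; centroid 2371/23 ≈ 103.09.
y-moment: 7·441 + 7·258 + 6·562 + 2·594 + 1·485 = 9938; centroid 9938/23 ≈ 432.09.
Relative to (96, 271): Δ = (7.09, 161.09); |Δ| = √(7.09² + 161.09²) ≈ 161.24.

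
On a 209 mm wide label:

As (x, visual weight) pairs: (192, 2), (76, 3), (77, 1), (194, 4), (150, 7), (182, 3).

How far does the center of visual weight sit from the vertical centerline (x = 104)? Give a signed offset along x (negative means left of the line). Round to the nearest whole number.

≈ 49 mm

Total weight = 2 + 3 + 1 + 4 + 7 + 3 = 20.
x-moment: 2·192 + 3·76 + 1·77 + 4·194 + 7·150 + 3·182 = 3061; centroid 3061/20 ≈ 153.05.
Offset from x = 104: 153.05 − 104 ≈ 49.05.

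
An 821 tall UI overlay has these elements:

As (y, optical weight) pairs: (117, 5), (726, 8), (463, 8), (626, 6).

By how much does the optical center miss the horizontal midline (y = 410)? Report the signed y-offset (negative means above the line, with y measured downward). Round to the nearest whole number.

Total weight = 5 + 8 + 8 + 6 = 27.
y: (5·117 + 8·726 + 8·463 + 6·626) / 27 = 13853 / 27 ≈ 513.07
Against y = 410, that's 513.07 − 410 = 103.07.

≈ 103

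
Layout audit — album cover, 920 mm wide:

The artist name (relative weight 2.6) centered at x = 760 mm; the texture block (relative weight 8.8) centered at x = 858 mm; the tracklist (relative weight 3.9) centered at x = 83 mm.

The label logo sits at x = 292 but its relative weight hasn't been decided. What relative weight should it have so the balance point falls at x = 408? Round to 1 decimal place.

w ≈ 31.1

Existing Σw = 15.3 (2.6 + 8.8 + 3.9); existing moment 2.6·760 + 8.8·858 + 3.9·83 = 9850.1.
Set Σw·x/Σw = 408: (9850.1 + 292w) = 408·(15.3 + w).
Rearranging, w·(292 − 408) = 408·15.3 − 9850.1 = -3607.7, so w ≈ -3607.7/-116 = 31.10.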